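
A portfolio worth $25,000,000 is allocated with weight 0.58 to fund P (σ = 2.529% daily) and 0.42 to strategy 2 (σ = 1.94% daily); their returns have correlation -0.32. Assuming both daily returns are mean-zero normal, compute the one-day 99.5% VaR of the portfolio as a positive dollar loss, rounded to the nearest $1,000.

$922,000

σ_p² = 0.58²·2.529² + 0.42²·1.94² + 2·-0.32·0.58·0.42·2.529·1.94 = 2.0506 (%²).
σ_p = √2.0506 = 1.432%.
At 99.5%, z = 2.576.
VaR = 2.576 × 1.432% = 3.689%; on $25,000,000 that is $922,250.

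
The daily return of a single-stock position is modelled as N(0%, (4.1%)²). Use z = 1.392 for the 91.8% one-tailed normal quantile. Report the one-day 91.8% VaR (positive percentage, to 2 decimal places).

5.71%

VaR = z·σ = 1.392 × 4.1% = 5.707%.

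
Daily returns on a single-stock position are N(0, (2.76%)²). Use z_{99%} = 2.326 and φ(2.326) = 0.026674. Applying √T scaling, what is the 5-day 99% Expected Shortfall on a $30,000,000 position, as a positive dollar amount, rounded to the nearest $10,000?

$4,940,000

σ_{5d} = 2.76% × √5 = 6.172%.
ES multiplier = φ(z)/(1−α) = 0.026674/0.01 = 2.667.
ES = 6.172% × 2.667 = 16.461%; on $30,000,000: $4,938,300.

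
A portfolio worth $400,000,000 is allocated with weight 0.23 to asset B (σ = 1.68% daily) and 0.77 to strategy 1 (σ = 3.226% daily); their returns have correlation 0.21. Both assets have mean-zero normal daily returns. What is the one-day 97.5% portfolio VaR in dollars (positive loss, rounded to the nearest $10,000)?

$20,330,000

σ_p² = 0.23²·1.68² + 0.77²·3.226² + 2·0.21·0.23·0.77·1.68·3.226 = 6.7228 (%²).
σ_p = √6.7228 = 2.593%.
At 97.5%, z = 1.960.
VaR = 1.960 × 2.593% = 5.082%; on $400,000,000 that is $20,328,000.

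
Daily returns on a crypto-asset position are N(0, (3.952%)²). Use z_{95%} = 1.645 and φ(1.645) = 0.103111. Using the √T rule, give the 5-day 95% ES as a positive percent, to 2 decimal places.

18.22%

σ_{5d} = 3.952% × √5 = 8.837%.
ES multiplier = φ(z)/(1−α) = 0.103111/0.05 = 2.062.
ES = 8.837% × 2.062 = 18.222%.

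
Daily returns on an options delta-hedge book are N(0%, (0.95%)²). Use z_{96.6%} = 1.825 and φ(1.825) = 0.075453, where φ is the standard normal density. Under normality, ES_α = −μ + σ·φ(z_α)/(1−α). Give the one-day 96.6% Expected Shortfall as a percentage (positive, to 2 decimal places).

2.11%

Tail multiplier: φ(z)/(1−α) = 0.075453 / 0.034 = 2.219.
ES = 0.95% × 2.219 = 2.108%.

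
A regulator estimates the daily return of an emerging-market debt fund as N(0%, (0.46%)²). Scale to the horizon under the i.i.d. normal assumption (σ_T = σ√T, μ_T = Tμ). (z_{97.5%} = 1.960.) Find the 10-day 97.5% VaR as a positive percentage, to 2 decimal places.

σ_{10d} = 0.46% × √10 = 1.455%.
VaR = 1.960 × 1.455% = 2.852%.

2.85%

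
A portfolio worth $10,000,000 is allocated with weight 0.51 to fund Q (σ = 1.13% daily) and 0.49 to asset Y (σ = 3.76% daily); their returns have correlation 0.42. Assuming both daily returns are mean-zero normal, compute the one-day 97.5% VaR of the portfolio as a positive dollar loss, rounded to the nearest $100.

σ_p² = 0.51²·1.13² + 0.49²·3.76² + 2·0.42·0.51·0.49·1.13·3.76 = 4.6185 (%²).
σ_p = √4.6185 = 2.149%.
At 97.5%, z = 1.960.
VaR = 1.960 × 2.149% = 4.212%; on $10,000,000 that is $421,200.

$421,200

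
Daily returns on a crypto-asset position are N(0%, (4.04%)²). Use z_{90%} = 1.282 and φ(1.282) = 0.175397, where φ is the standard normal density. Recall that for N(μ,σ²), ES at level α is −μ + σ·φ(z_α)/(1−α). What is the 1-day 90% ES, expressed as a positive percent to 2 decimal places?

Tail multiplier: φ(z)/(1−α) = 0.175397 / 0.1 = 1.754.
ES = 4.04% × 1.754 = 7.086%.

7.09%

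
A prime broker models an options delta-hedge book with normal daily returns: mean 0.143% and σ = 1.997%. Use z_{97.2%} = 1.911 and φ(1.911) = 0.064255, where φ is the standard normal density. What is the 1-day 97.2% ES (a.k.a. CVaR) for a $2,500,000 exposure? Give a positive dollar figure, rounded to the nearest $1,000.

$111,000

Tail multiplier: φ(z)/(1−α) = 0.064255 / 0.028 = 2.295.
ES = −(0.143%) + 1.997% × 2.295 = 4.440%.
On $2,500,000: 0.04440 × $2,500,000 = $111,000.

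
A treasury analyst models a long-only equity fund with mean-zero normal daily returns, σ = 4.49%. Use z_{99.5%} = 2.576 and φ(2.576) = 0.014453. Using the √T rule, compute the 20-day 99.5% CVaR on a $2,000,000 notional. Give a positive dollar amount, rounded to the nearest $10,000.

σ_{20d} = 4.49% × √20 = 20.080%.
ES multiplier = φ(z)/(1−α) = 0.014453/0.005 = 2.891.
ES = 20.080% × 2.891 = 58.051%; on $2,000,000: $1,161,020.

$1,160,000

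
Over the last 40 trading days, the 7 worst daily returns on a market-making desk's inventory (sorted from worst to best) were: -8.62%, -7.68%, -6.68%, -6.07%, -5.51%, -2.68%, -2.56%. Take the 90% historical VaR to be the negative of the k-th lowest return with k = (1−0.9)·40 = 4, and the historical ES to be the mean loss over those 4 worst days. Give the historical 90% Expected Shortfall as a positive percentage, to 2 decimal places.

The 4 worst returns sum to -29.05%.
ES = −(-29.05%) / 4 = 7.2625% ≈ 7.26%.

7.26%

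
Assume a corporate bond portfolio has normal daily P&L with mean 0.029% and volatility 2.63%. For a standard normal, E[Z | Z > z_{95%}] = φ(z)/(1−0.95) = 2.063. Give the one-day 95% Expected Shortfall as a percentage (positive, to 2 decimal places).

5.40%

ES = −(0.029%) + 2.63% × 2.063 = 5.397%.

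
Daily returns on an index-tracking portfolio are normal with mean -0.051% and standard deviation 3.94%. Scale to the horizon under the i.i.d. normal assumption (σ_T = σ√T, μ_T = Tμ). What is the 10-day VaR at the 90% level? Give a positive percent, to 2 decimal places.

16.48%

At 90%, z = 1.282.
σ_{10d} = 3.94% × √10 = 12.459%; μ_{10d} = 10 × -0.051% = -0.510%.
VaR = −(-0.510%) + 1.282 × 12.459% = 16.482%.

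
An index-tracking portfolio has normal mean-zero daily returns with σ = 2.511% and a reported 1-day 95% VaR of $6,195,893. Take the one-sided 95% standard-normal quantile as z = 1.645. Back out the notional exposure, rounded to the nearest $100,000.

$150,000,000

VaR as a fraction of value: z·σ = 1.645 × 2.511% = 4.13059%.
Position = $6,195,893 / 0.041306 = $150,000,012.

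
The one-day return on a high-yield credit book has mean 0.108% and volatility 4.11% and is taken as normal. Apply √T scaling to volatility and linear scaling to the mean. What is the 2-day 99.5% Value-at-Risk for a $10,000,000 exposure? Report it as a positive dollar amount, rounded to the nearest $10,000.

$1,480,000

At 99.5%, z = 2.576.
σ_{2d} = 4.11% × √2 = 5.812%; μ_{2d} = 2 × 0.108% = 0.216%.
VaR = −(0.216%) + 2.576 × 5.812% = 14.756%.
On $10,000,000: 0.14756 × $10,000,000 = $1,475,600.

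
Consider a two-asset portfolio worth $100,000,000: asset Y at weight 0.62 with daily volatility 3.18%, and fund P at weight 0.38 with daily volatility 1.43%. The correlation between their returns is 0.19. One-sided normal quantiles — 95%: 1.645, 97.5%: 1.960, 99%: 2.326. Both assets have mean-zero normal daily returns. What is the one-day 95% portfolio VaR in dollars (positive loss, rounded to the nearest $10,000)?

σ_p² = 0.62²·3.18² + 0.38²·1.43² + 2·0.19·0.62·0.38·3.18·1.43 = 4.5896 (%²).
σ_p = √4.5896 = 2.142%.
VaR = 1.645 × 2.142% = 3.524%; on $100,000,000 that is $3,524,000.

$3,520,000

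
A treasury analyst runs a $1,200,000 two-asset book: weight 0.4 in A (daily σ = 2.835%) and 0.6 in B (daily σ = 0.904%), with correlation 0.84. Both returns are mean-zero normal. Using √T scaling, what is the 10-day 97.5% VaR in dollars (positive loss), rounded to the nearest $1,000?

σ_p = √(0.4²·2.835² + 0.6²·0.904² + 2·0.84·0.4·0.6·2.835·0.904) = 1.617%.
σ_{10d} = 1.617% × √10 = 5.113%.
z(97.5%) = 1.960.
VaR = 1.960 × 5.113% = 10.021%; on $1,200,000 that is $120,252.

$120,000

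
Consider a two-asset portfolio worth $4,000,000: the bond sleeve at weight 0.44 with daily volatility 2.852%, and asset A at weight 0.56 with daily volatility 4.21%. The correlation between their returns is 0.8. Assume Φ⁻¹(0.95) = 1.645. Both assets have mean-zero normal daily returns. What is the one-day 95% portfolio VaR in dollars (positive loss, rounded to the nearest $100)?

$226,700

σ_p² = 0.44²·2.852² + 0.56²·4.21² + 2·0.8·0.44·0.56·2.852·4.21 = 11.8666 (%²).
σ_p = √11.8666 = 3.445%.
VaR = 1.645 × 3.445% = 5.667%; on $4,000,000 that is $226,680.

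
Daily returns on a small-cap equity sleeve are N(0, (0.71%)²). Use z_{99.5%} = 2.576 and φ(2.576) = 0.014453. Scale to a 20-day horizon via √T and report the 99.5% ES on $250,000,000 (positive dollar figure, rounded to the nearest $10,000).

σ_{20d} = 0.71% × √20 = 3.175%.
ES multiplier = φ(z)/(1−α) = 0.014453/0.005 = 2.891.
ES = 3.175% × 2.891 = 9.179%; on $250,000,000: $22,947,500.

$22,950,000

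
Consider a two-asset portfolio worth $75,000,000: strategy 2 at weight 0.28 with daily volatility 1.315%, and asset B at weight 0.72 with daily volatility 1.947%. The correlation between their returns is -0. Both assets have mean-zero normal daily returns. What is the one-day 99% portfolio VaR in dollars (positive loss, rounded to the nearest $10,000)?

σ_p² = 0.28²·1.315² + 0.72²·1.947² + 2·-0·0.28·0.72·1.315·1.947 = 2.1007 (%²).
σ_p = √2.1007 = 1.449%.
At 99%, z = 2.326.
VaR = 2.326 × 1.449% = 3.370%; on $75,000,000 that is $2,527,500.

$2,530,000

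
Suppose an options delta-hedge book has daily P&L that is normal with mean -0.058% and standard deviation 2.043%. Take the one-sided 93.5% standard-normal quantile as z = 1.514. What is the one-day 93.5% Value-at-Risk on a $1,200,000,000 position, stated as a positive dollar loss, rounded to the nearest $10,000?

$37,810,000

VaR = −μ + z·σ = −(-0.058%) + 1.514 × 2.043% = 3.151%.
On $1,200,000,000: 0.03151 × $1,200,000,000 = $37,812,000.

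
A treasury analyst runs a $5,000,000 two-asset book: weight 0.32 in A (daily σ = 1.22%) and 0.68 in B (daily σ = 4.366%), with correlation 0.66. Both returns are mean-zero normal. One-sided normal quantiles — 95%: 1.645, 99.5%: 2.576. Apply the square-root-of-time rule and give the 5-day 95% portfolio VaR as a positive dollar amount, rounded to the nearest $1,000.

σ_p = √(0.32²·1.22² + 0.68²·4.366² + 2·0.66·0.32·0.68·1.22·4.366) = 3.240%.
σ_{5d} = 3.240% × √5 = 7.245%.
VaR = 1.645 × 7.245% = 11.918%; on $5,000,000 that is $595,900.

$596,000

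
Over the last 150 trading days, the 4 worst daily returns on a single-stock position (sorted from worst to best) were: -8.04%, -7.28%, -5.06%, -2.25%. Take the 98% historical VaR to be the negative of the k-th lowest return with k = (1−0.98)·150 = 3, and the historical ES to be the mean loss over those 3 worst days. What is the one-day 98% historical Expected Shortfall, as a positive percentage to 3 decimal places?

The 3 worst returns sum to -20.38%.
ES = −(-20.38%) / 3 = 6.7933…% ≈ 6.793%.

6.793%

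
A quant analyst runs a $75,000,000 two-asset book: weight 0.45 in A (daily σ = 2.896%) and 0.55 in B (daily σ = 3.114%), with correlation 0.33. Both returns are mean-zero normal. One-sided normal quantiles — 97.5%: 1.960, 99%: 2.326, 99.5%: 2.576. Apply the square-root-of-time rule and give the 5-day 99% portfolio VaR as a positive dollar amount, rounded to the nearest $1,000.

$9,638,000

σ_p = √(0.45²·2.896² + 0.55²·3.114² + 2·0.33·0.45·0.55·2.896·3.114) = 2.471%.
σ_{5d} = 2.471% × √5 = 5.525%.
VaR = 2.326 × 5.525% = 12.851%; on $75,000,000 that is $9,638,250.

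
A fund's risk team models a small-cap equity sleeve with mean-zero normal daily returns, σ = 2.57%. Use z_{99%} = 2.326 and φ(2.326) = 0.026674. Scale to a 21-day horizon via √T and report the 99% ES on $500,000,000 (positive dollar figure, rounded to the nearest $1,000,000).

σ_{21d} = 2.57% × √21 = 11.777%.
ES multiplier = φ(z)/(1−α) = 0.026674/0.01 = 2.667.
ES = 11.777% × 2.667 = 31.409%; on $500,000,000: $157,045,000.

$157,000,000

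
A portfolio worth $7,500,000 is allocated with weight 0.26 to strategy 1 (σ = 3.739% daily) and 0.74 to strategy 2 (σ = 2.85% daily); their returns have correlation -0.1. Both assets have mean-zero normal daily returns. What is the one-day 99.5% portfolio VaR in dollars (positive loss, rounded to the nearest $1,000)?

σ_p² = 0.26²·3.739² + 0.74²·2.85² + 2·-0.1·0.26·0.74·3.739·2.85 = 4.9829 (%²).
σ_p = √4.9829 = 2.232%.
At 99.5%, z = 2.576.
VaR = 2.576 × 2.232% = 5.750%; on $7,500,000 that is $431,250.

$431,000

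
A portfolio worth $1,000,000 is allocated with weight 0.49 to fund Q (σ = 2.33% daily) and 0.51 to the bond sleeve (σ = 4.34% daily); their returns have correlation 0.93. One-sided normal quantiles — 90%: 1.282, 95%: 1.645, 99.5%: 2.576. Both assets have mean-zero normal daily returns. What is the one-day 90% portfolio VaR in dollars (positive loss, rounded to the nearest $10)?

σ_p² = 0.49²·2.33² + 0.51²·4.34² + 2·0.93·0.49·0.51·2.33·4.34 = 10.9029 (%²).
σ_p = √10.9029 = 3.302%.
VaR = 1.282 × 3.302% = 4.233%; on $1,000,000 that is $42,330.

$42,330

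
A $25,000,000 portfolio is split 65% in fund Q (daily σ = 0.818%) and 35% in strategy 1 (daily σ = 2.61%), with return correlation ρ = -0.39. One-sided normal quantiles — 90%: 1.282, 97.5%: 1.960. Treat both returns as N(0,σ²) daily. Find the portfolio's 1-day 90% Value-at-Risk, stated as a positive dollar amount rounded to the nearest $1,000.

σ_p² = 0.65²·0.818² + 0.35²·2.61² + 2·-0.39·0.65·0.35·0.818·2.61 = 0.7383 (%²).
σ_p = √0.7383 = 0.859%.
VaR = 1.282 × 0.859% = 1.101%; on $25,000,000 that is $275,250.

$275,000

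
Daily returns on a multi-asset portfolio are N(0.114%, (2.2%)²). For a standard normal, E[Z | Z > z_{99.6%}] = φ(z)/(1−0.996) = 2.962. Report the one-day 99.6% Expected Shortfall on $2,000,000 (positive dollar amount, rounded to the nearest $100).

$128,000

ES = −(0.114%) + 2.2% × 2.962 = 6.402%.
On $2,000,000: 0.06402 × $2,000,000 = $128,040.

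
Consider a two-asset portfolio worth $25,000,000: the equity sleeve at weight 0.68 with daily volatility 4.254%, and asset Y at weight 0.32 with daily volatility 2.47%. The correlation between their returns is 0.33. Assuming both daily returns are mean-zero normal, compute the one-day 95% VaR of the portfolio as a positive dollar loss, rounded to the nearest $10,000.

σ_p² = 0.68²·4.254² + 0.32²·2.47² + 2·0.33·0.68·0.32·4.254·2.47 = 10.5016 (%²).
σ_p = √10.5016 = 3.241%.
At 95%, z = 1.645.
VaR = 1.645 × 3.241% = 5.331%; on $25,000,000 that is $1,332,750.

$1,330,000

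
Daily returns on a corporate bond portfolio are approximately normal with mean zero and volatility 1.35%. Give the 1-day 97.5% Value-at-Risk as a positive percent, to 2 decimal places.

2.65%

At 97.5% one-sided, z = 1.960.
VaR = z·σ = 1.960 × 1.35% = 2.646%.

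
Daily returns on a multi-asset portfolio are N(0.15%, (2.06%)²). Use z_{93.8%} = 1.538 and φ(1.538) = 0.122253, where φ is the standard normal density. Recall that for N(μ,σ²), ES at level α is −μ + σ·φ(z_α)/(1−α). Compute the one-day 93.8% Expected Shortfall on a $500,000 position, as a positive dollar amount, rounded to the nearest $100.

Tail multiplier: φ(z)/(1−α) = 0.122253 / 0.062 = 1.972.
ES = −(0.15%) + 2.06% × 1.972 = 3.912%.
On $500,000: 0.03912 × $500,000 = $19,560.

$19,600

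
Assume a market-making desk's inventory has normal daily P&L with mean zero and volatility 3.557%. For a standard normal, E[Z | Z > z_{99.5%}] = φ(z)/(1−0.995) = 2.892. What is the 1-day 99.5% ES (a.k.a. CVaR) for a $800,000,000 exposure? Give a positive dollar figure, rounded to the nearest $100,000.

$82,300,000

ES = 3.557% × 2.892 = 10.287%.
On $800,000,000: 0.10287 × $800,000,000 = $82,296,000.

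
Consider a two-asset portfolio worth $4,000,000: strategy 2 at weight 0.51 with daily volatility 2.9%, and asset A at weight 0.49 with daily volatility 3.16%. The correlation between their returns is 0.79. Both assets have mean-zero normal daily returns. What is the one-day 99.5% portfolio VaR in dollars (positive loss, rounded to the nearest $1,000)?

σ_p² = 0.51²·2.9² + 0.49²·3.16² + 2·0.79·0.51·0.49·2.9·3.16 = 8.2033 (%²).
σ_p = √8.2033 = 2.864%.
At 99.5%, z = 2.576.
VaR = 2.576 × 2.864% = 7.378%; on $4,000,000 that is $295,120.

$295,000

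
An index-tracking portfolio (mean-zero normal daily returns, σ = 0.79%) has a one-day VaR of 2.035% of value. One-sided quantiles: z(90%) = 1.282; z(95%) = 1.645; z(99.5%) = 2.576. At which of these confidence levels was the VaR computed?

99.5%

Implied z = VaR/σ = 2.035 / 0.79 = 2.576.
This matches z(99.5%) = 2.576.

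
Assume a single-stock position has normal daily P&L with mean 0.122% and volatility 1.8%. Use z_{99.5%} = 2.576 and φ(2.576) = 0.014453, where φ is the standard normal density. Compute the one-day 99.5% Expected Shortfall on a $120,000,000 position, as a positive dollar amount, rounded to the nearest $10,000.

Tail multiplier: φ(z)/(1−α) = 0.014453 / 0.005 = 2.891.
ES = −(0.122%) + 1.8% × 2.891 = 5.082%.
On $120,000,000: 0.05082 × $120,000,000 = $6,098,400.

$6,100,000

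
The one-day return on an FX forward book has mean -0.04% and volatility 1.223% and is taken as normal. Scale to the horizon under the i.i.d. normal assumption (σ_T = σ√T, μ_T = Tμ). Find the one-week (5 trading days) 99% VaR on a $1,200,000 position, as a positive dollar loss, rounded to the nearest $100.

At 99%, z = 2.326.
σ_{5d} = 1.223% × √5 = 2.735%; μ_{5d} = 5 × -0.04% = -0.200%.
VaR = −(-0.200%) + 2.326 × 2.735% = 6.562%.
On $1,200,000: 0.06562 × $1,200,000 = $78,744.

$78,700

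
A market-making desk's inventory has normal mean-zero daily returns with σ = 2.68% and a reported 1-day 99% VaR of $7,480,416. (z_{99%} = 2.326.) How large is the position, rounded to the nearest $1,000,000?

VaR as a fraction of value: z·σ = 2.326 × 2.68% = 6.23368%.
Position = $7,480,416 / 0.0623368 = $120,000,000.

$120,000,000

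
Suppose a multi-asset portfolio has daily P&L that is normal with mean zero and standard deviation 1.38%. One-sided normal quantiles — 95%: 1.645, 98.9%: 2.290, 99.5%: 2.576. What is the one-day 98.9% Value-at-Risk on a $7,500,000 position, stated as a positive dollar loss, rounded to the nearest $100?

VaR = z·σ = 2.290 × 1.38% = 3.160%.
On $7,500,000: 0.03160 × $7,500,000 = $237,000.

$237,000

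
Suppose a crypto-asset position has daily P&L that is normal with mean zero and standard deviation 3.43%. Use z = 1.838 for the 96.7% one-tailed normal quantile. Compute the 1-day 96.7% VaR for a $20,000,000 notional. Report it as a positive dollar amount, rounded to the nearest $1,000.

$1,261,000

VaR = z·σ = 1.838 × 3.43% = 6.304%.
On $20,000,000: 0.06304 × $20,000,000 = $1,260,800.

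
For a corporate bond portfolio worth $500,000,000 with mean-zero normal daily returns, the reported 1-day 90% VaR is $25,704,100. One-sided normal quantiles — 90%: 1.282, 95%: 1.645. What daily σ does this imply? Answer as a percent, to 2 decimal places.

VaR as a fraction: $25,704,100 / $500,000,000 = 5.141%.
σ = VaR / z = 5.141% / 1.282 = 4.010%.

4.01%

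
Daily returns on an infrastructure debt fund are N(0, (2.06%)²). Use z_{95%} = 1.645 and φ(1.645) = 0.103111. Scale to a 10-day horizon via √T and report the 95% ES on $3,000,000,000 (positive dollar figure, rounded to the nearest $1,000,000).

σ_{10d} = 2.06% × √10 = 6.514%.
ES multiplier = φ(z)/(1−α) = 0.103111/0.05 = 2.062.
ES = 6.514% × 2.062 = 13.432%; on $3,000,000,000: $402,960,000.

$403,000,000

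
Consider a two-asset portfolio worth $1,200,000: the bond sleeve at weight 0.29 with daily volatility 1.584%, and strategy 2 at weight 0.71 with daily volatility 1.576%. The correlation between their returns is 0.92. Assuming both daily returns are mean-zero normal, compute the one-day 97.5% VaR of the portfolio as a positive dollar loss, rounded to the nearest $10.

$36,500

σ_p² = 0.29²·1.584² + 0.71²·1.576² + 2·0.92·0.29·0.71·1.584·1.576 = 2.4089 (%²).
σ_p = √2.4089 = 1.552%.
At 97.5%, z = 1.960.
VaR = 1.960 × 1.552% = 3.042%; on $1,200,000 that is $36,504.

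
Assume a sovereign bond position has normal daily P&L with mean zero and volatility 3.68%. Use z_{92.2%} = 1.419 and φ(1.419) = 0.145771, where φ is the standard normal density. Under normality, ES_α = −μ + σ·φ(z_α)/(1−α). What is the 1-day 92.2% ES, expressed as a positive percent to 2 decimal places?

Tail multiplier: φ(z)/(1−α) = 0.145771 / 0.078 = 1.869.
ES = 3.68% × 1.869 = 6.878%.

6.88%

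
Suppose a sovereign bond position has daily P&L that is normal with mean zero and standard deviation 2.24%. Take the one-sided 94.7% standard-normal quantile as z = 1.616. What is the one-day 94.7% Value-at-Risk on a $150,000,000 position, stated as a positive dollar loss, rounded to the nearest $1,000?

$5,430,000

VaR = z·σ = 1.616 × 2.24% = 3.620%.
On $150,000,000: 0.03620 × $150,000,000 = $5,430,000.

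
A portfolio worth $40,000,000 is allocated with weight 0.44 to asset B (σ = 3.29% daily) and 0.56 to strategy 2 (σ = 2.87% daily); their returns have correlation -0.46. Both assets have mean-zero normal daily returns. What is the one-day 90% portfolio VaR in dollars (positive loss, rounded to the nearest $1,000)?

σ_p² = 0.44²·3.29² + 0.56²·2.87² + 2·-0.46·0.44·0.56·3.29·2.87 = 2.5382 (%²).
σ_p = √2.5382 = 1.593%.
At 90%, z = 1.282.
VaR = 1.282 × 1.593% = 2.042%; on $40,000,000 that is $816,800.

$817,000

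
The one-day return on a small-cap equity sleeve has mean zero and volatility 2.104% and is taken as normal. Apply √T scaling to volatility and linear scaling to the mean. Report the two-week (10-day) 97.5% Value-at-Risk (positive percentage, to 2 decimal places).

At 97.5%, z = 1.960.
σ_{10d} = 2.104% × √10 = 6.653%.
VaR = 1.960 × 6.653% = 13.040%.

13.04%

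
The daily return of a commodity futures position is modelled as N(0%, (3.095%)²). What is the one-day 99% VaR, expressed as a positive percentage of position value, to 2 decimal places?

7.20%

At 99% one-sided, z = 2.326.
VaR = z·σ = 2.326 × 3.095% = 7.199%.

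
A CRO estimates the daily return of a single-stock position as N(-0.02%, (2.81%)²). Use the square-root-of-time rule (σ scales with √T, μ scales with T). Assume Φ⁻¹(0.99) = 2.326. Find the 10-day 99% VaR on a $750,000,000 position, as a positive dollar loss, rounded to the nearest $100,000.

$156,500,000

σ_{10d} = 2.81% × √10 = 8.886%; μ_{10d} = 10 × -0.02% = -0.200%.
VaR = −(-0.200%) + 2.326 × 8.886% = 20.869%.
On $750,000,000: 0.20869 × $750,000,000 = $156,517,500.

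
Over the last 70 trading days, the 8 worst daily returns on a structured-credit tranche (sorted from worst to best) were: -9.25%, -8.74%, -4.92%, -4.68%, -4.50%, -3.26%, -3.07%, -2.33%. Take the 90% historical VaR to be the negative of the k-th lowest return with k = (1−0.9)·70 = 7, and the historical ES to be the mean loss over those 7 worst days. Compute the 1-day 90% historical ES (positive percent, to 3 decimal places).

5.489%

The 7 worst returns sum to -38.42%.
ES = −(-38.42%) / 7 = 5.4885…% ≈ 5.489%.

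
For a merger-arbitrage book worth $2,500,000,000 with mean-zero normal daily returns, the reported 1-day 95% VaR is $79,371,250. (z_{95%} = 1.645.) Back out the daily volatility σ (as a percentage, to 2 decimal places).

1.93%

VaR as a fraction: $79,371,250 / $2,500,000,000 = 3.175%.
σ = VaR / z = 3.175% / 1.645 = 1.930%.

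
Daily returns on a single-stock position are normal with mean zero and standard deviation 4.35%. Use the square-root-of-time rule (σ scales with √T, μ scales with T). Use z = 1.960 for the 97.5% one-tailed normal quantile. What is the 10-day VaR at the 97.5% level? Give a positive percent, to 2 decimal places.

26.96%

σ_{10d} = 4.35% × √10 = 13.756%.
VaR = 1.960 × 13.756% = 26.962%.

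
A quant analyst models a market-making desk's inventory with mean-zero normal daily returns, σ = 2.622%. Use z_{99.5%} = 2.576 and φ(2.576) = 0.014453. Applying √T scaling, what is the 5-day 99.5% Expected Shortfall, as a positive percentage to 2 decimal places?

σ_{5d} = 2.622% × √5 = 5.863%.
ES multiplier = φ(z)/(1−α) = 0.014453/0.005 = 2.891.
ES = 5.863% × 2.891 = 16.950%.

16.95%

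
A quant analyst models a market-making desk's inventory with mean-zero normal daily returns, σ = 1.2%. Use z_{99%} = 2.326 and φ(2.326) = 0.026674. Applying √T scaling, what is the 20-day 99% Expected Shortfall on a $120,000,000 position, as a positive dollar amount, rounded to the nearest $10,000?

$17,180,000

σ_{20d} = 1.2% × √20 = 5.367%.
ES multiplier = φ(z)/(1−α) = 0.026674/0.01 = 2.667.
ES = 5.367% × 2.667 = 14.314%; on $120,000,000: $17,176,800.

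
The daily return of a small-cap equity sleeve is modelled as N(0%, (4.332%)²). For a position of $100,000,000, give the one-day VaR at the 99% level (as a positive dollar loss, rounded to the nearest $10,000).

At 99% one-sided, z = 2.326.
VaR = z·σ = 2.326 × 4.332% = 10.076%.
On $100,000,000: 0.10076 × $100,000,000 = $10,076,000.

$10,080,000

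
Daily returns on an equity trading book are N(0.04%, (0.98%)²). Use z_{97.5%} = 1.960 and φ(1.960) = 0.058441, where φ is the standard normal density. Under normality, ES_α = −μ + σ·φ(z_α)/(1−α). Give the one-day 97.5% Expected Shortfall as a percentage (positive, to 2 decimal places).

2.25%

Tail multiplier: φ(z)/(1−α) = 0.058441 / 0.025 = 2.338.
ES = −(0.04%) + 0.98% × 2.338 = 2.251%.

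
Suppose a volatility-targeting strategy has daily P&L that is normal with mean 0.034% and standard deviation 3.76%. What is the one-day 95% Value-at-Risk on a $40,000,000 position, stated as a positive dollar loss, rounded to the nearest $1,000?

$2,460,000

At 95% one-sided, z = 1.645.
VaR = −μ + z·σ = −(0.034%) + 1.645 × 3.76% = 6.151%.
On $40,000,000: 0.06151 × $40,000,000 = $2,460,400.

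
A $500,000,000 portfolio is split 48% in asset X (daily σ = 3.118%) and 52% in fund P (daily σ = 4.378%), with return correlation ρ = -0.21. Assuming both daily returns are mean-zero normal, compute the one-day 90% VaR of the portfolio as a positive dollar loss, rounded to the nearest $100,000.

$15,700,000

σ_p² = 0.48²·3.118² + 0.52²·4.378² + 2·-0.21·0.48·0.52·3.118·4.378 = 5.9916 (%²).
σ_p = √5.9916 = 2.448%.
At 90%, z = 1.282.
VaR = 1.282 × 2.448% = 3.138%; on $500,000,000 that is $15,690,000.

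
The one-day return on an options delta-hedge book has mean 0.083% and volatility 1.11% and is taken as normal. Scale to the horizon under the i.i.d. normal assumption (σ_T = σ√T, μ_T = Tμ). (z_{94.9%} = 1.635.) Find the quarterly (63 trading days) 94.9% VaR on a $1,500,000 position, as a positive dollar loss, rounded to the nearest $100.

σ_{63d} = 1.11% × √63 = 8.810%; μ_{63d} = 63 × 0.083% = 5.229%.
VaR = −(5.229%) + 1.635 × 8.810% = 9.175%.
On $1,500,000: 0.09175 × $1,500,000 = $137,625.

$137,600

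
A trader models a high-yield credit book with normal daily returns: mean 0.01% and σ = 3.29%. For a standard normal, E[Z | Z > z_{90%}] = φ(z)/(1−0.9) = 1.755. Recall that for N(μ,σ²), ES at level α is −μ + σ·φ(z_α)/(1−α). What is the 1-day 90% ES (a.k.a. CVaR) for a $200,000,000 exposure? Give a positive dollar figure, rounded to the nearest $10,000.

$11,530,000

ES = −(0.01%) + 3.29% × 1.755 = 5.764%.
On $200,000,000: 0.05764 × $200,000,000 = $11,528,000.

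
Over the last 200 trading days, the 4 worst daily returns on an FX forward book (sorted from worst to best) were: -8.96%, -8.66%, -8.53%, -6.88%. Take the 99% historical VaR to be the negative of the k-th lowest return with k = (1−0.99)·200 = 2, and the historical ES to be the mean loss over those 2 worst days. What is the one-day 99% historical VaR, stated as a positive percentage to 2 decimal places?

k = 2; the 2nd lowest return is -8.66%, so VaR = 8.66%.

8.66%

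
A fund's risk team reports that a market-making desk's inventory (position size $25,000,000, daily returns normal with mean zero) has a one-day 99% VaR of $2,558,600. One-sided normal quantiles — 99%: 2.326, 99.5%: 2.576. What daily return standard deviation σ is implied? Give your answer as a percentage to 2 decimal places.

VaR as a fraction: $2,558,600 / $25,000,000 = 10.234%.
σ = VaR / z = 10.234% / 2.326 = 4.400%.

4.40%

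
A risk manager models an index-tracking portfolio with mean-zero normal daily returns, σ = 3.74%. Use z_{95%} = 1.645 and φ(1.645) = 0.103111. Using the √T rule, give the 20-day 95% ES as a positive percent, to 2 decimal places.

σ_{20d} = 3.74% × √20 = 16.726%.
ES multiplier = φ(z)/(1−α) = 0.103111/0.05 = 2.062.
ES = 16.726% × 2.062 = 34.489%.

34.49%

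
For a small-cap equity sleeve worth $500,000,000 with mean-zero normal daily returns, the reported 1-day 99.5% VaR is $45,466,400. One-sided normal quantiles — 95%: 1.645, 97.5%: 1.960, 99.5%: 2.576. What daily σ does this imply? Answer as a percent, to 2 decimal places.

3.53%

VaR as a fraction: $45,466,400 / $500,000,000 = 9.093%.
σ = VaR / z = 9.093% / 2.576 = 3.530%.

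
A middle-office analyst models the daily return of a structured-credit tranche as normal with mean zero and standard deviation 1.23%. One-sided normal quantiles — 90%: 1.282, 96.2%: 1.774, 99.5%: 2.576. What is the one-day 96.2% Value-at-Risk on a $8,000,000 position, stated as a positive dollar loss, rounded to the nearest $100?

$174,600

VaR = z·σ = 1.774 × 1.23% = 2.182%.
On $8,000,000: 0.02182 × $8,000,000 = $174,560.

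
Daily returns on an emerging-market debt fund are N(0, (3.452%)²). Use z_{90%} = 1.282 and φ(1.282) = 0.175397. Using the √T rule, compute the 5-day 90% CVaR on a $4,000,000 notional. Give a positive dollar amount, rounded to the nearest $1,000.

σ_{5d} = 3.452% × √5 = 7.719%.
ES multiplier = φ(z)/(1−α) = 0.175397/0.1 = 1.754.
ES = 7.719% × 1.754 = 13.539%; on $4,000,000: $541,560.

$542,000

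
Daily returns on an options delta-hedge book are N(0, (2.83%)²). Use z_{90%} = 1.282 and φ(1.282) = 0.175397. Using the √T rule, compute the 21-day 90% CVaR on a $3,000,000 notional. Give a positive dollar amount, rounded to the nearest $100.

σ_{21d} = 2.83% × √21 = 12.969%.
ES multiplier = φ(z)/(1−α) = 0.175397/0.1 = 1.754.
ES = 12.969% × 1.754 = 22.748%; on $3,000,000: $682,440.

$682,400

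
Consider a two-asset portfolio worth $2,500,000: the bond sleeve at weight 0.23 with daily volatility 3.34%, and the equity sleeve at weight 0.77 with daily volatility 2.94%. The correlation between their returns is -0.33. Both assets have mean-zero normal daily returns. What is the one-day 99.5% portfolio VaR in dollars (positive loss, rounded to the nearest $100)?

σ_p² = 0.23²·3.34² + 0.77²·2.94² + 2·-0.33·0.23·0.77·3.34·2.94 = 4.5671 (%²).
σ_p = √4.5671 = 2.137%.
At 99.5%, z = 2.576.
VaR = 2.576 × 2.137% = 5.505%; on $2,500,000 that is $137,625.

$137,600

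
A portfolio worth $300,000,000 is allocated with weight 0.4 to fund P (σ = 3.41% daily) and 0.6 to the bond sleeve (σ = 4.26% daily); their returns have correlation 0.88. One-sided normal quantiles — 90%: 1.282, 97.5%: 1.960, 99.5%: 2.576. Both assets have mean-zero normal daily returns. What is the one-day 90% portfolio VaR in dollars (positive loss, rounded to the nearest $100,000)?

σ_p² = 0.4²·3.41² + 0.6²·4.26² + 2·0.88·0.4·0.6·3.41·4.26 = 14.5297 (%²).
σ_p = √14.5297 = 3.812%.
VaR = 1.282 × 3.812% = 4.887%; on $300,000,000 that is $14,661,000.

$14,700,000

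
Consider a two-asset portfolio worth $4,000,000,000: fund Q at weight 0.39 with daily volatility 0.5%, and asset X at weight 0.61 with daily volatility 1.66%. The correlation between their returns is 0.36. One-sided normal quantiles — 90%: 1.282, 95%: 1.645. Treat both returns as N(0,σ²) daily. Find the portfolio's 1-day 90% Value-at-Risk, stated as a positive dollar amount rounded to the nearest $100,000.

$56,300,000

σ_p² = 0.39²·0.5² + 0.61²·1.66² + 2·0.36·0.39·0.61·0.5·1.66 = 1.2056 (%²).
σ_p = √1.2056 = 1.098%.
VaR = 1.282 × 1.098% = 1.408%; on $4,000,000,000 that is $56,320,000.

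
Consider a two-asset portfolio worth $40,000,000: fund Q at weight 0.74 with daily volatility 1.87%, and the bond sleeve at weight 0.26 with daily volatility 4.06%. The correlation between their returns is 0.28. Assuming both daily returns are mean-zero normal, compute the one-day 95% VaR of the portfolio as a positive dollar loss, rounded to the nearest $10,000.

$1,290,000

σ_p² = 0.74²·1.87² + 0.26²·4.06² + 2·0.28·0.74·0.26·1.87·4.06 = 3.8472 (%²).
σ_p = √3.8472 = 1.961%.
At 95%, z = 1.645.
VaR = 1.645 × 1.961% = 3.226%; on $40,000,000 that is $1,290,400.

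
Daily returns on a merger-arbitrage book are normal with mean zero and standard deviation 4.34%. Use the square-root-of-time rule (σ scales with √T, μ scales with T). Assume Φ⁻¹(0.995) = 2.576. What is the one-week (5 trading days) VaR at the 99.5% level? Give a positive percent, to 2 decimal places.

25.00%

σ_{5d} = 4.34% × √5 = 9.705%.
VaR = 2.576 × 9.705% = 25.000%.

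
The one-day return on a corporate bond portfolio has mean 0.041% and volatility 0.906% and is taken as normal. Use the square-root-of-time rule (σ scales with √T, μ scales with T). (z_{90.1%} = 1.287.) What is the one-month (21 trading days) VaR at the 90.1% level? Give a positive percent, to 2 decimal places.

σ_{21d} = 0.906% × √21 = 4.152%; μ_{21d} = 21 × 0.041% = 0.861%.
VaR = −(0.861%) + 1.287 × 4.152% = 4.483%.

4.48%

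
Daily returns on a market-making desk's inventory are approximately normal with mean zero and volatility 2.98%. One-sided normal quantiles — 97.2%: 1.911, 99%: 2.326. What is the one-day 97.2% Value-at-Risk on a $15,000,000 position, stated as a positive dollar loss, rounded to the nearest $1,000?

$854,000

VaR = z·σ = 1.911 × 2.98% = 5.695%.
On $15,000,000: 0.05695 × $15,000,000 = $854,250.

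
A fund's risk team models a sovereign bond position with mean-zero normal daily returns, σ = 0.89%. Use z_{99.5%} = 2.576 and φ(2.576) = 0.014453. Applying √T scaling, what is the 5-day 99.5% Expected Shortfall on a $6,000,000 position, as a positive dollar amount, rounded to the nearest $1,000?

$345,000

σ_{5d} = 0.89% × √5 = 1.990%.
ES multiplier = φ(z)/(1−α) = 0.014453/0.005 = 2.891.
ES = 1.990% × 2.891 = 5.753%; on $6,000,000: $345,180.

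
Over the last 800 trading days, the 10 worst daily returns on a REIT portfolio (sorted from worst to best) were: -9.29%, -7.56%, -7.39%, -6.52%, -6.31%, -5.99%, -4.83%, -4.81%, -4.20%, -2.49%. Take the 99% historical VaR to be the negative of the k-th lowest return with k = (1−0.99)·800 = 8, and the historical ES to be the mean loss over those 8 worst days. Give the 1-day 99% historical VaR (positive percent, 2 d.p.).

k = 8; the 8th lowest return is -4.81%, so VaR = 4.81%.

4.81%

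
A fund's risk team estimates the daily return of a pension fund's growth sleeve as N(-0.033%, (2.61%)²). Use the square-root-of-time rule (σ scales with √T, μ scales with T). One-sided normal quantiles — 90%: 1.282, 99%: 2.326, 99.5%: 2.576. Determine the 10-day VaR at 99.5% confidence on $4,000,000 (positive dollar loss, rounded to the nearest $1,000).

$864,000

σ_{10d} = 2.61% × √10 = 8.254%; μ_{10d} = 10 × -0.033% = -0.330%.
VaR = −(-0.330%) + 2.576 × 8.254% = 21.592%.
On $4,000,000: 0.21592 × $4,000,000 = $863,680.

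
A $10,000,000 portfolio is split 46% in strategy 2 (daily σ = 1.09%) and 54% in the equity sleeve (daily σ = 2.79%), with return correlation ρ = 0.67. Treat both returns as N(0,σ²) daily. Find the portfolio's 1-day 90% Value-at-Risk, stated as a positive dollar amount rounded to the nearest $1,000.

σ_p² = 0.46²·1.09² + 0.54²·2.79² + 2·0.67·0.46·0.54·1.09·2.79 = 3.5335 (%²).
σ_p = √3.5335 = 1.880%.
At 90%, z = 1.282.
VaR = 1.282 × 1.880% = 2.410%; on $10,000,000 that is $241,000.

$241,000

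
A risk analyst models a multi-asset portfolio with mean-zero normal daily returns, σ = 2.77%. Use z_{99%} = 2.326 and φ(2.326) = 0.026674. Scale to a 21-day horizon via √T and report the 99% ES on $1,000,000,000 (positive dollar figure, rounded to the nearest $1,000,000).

$339,000,000

σ_{21d} = 2.77% × √21 = 12.694%.
ES multiplier = φ(z)/(1−α) = 0.026674/0.01 = 2.667.
ES = 12.694% × 2.667 = 33.855%; on $1,000,000,000: $338,550,000.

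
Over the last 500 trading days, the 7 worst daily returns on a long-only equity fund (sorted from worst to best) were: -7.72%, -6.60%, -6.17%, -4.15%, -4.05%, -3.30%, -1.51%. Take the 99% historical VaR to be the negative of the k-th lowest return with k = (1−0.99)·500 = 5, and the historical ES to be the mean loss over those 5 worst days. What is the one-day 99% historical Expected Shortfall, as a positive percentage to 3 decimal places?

5.738%

The 5 worst returns sum to -28.69%.
ES = −(-28.69%) / 5 = 5.738%.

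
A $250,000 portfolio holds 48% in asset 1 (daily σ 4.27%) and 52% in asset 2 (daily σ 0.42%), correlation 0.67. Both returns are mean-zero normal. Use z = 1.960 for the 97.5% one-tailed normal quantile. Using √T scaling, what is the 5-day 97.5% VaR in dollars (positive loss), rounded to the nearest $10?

$24,130

σ_p = √(0.48²·4.27² + 0.52²·0.42² + 2·0.67·0.48·0.52·4.27·0.42) = 2.202%.
σ_{5d} = 2.202% × √5 = 4.924%.
VaR = 1.960 × 4.924% = 9.651%; on $250,000 that is $24,128.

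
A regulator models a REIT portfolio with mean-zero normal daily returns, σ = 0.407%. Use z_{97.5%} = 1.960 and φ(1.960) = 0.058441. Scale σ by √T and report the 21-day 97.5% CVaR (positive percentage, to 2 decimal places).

4.36%

σ_{21d} = 0.407% × √21 = 1.865%.
ES multiplier = φ(z)/(1−α) = 0.058441/0.025 = 2.338.
ES = 1.865% × 2.338 = 4.360%.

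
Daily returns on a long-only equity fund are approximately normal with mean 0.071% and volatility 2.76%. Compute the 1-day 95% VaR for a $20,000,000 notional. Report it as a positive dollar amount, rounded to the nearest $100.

At 95% one-sided, z = 1.645.
VaR = −μ + z·σ = −(0.071%) + 1.645 × 2.76% = 4.469%.
On $20,000,000: 0.04469 × $20,000,000 = $893,800.

$893,800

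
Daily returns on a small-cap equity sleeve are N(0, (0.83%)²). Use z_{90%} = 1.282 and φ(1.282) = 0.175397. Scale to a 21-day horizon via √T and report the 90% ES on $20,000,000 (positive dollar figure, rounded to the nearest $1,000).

$1,334,000

σ_{21d} = 0.83% × √21 = 3.804%.
ES multiplier = φ(z)/(1−α) = 0.175397/0.1 = 1.754.
ES = 3.804% × 1.754 = 6.672%; on $20,000,000: $1,334,400.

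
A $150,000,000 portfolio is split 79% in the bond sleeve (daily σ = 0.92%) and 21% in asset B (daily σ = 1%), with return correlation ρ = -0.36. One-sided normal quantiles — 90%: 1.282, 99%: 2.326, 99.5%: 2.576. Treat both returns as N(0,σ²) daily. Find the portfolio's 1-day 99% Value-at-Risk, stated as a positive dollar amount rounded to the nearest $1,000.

σ_p² = 0.79²·0.92² + 0.21²·1² + 2·-0.36·0.79·0.21·0.92·1 = 0.4624 (%²).
σ_p = √0.4624 = 0.680%.
VaR = 2.326 × 0.680% = 1.582%; on $150,000,000 that is $2,373,000.

$2,373,000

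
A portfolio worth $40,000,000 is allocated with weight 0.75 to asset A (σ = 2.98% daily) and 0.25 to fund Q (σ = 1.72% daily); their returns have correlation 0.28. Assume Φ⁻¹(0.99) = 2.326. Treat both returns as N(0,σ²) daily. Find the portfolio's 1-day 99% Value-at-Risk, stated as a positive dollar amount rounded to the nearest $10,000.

$2,220,000

σ_p² = 0.75²·2.98² + 0.25²·1.72² + 2·0.28·0.75·0.25·2.98·1.72 = 5.7183 (%²).
σ_p = √5.7183 = 2.391%.
VaR = 2.326 × 2.391% = 5.561%; on $40,000,000 that is $2,224,400.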